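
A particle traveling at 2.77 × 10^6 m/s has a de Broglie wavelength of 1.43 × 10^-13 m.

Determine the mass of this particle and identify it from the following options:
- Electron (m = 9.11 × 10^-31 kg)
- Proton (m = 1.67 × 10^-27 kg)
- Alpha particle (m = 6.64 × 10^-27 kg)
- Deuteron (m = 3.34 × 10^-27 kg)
The particle is a proton.

From λ = h/(mv), solve for mass:

m = h/(λv)
m = (6.626 × 10^-34 J·s) / (1.43 × 10^-13 m × 2.77 × 10^6 m/s)
m = 1.67 × 10^-27 kg

Comparing with the listed masses, this is closest to a proton.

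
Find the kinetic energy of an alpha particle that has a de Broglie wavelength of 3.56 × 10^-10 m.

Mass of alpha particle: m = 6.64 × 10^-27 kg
2.61 × 10^-22 J (or 1.63 × 10^-3 eV)

From λ = h/√(2mKE), we solve for KE:

λ² = h²/(2mKE)
KE = h²/(2mλ²)
KE = (6.626 × 10^-34 J·s)² / (2 × 6.64 × 10^-27 kg × (3.56 × 10^-10 m)²)
KE = 2.61 × 10^-22 J
KE = 1.63 × 10^-3 eV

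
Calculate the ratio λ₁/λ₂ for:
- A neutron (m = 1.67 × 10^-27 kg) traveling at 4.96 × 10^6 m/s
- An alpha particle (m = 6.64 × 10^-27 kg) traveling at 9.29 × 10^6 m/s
λ₁/λ₂ = 7.45

Using λ = h/(mv):

λ₁ = h/(m₁v₁) = 8.00 × 10^-14 m
λ₂ = h/(m₂v₂) = 1.07 × 10^-14 m

Ratio λ₁/λ₂ = (m₂v₂)/(m₁v₁)
         = (6.64 × 10^-27 kg × 9.29 × 10^6 m/s) / (1.67 × 10^-27 kg × 4.96 × 10^6 m/s)
         = 7.45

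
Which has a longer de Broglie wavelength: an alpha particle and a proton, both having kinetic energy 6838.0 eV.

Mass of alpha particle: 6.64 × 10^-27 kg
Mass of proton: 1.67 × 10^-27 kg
The proton has the longer wavelength.

Using λ = h/√(2mKE):

For alpha particle: λ₁ = h/√(2m₁KE) = 1.74 × 10^-13 m
For proton: λ₂ = h/√(2m₂KE) = 3.46 × 10^-13 m

Since λ ∝ 1/√m at constant kinetic energy, the lighter particle has the longer wavelength.

The proton has the longer de Broglie wavelength.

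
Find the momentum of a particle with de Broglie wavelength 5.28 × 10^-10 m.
1.25 × 10^-24 kg·m/s

From the de Broglie relation λ = h/p, we solve for p:

p = h/λ
p = (6.626 × 10^-34 J·s) / (5.28 × 10^-10 m)
p = 1.25 × 10^-24 kg·m/s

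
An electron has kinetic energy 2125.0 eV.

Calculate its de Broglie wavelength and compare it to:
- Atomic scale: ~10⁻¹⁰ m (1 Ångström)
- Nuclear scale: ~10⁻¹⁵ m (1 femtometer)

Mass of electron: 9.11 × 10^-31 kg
λ = 2.66 × 10^-11 m, which is between nuclear and atomic scales.

Using λ = h/√(2mKE):

KE = 2125.0 eV = 3.405 × 10^-16 J

λ = h/√(2mKE)
λ = (6.626 × 10^-34 J·s) / √(2 × 9.11 × 10^-31 kg × 3.405 × 10^-16 J)
λ = 2.66 × 10^-11 m

Comparison:
- Atomic scale (10⁻¹⁰ m): λ is 0.27× this size
- Nuclear scale (10⁻¹⁵ m): λ is 2.7e+04× this size

The wavelength is between nuclear and atomic scales.

This wavelength is appropriate for probing atomic structure but too large for nuclear physics experiments.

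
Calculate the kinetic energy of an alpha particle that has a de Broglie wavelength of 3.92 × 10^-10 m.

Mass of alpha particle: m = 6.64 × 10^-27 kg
2.15 × 10^-22 J (or 1.34 × 10^-3 eV)

From λ = h/√(2mKE), we solve for KE:

λ² = h²/(2mKE)
KE = h²/(2mλ²)
KE = (6.626 × 10^-34 J·s)² / (2 × 6.64 × 10^-27 kg × (3.92 × 10^-10 m)²)
KE = 2.15 × 10^-22 J
KE = 1.34 × 10^-3 eV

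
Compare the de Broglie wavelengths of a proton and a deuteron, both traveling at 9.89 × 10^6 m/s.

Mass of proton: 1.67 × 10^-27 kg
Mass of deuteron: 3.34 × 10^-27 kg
The proton has the longer wavelength.

Using λ = h/(mv), since both particles have the same velocity, the wavelength depends only on mass.

For proton: λ₁ = h/(m₁v) = 4.01 × 10^-14 m
For deuteron: λ₂ = h/(m₂v) = 2.01 × 10^-14 m

Since λ ∝ 1/m at constant velocity, the lighter particle has the longer wavelength.

The proton has the longer de Broglie wavelength.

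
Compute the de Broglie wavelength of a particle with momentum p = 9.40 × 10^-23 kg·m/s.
7.05 × 10^-12 m

Using the de Broglie relation λ = h/p:

λ = h/p
λ = (6.626 × 10^-34 J·s) / (9.40 × 10^-23 kg·m/s)
λ = 7.05 × 10^-12 m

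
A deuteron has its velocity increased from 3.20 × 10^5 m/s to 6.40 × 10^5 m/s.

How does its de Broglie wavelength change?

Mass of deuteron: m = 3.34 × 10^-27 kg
The wavelength decreases by a factor of 2.

Using λ = h/(mv):

Initial wavelength: λ₁ = h/(mv₁) = 6.20 × 10^-13 m
Final wavelength: λ₂ = h/(mv₂) = 3.10 × 10^-13 m

Since λ ∝ 1/v, when velocity increases by a factor of 2, the wavelength decreases by a factor of 2.

λ₂/λ₁ = v₁/v₂ = 1/2

The wavelength decreases by a factor of 2.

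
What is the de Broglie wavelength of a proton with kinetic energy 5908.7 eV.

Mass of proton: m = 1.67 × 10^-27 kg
3.73 × 10^-13 m

Using λ = h/√(2mKE):

First convert KE to Joules: KE = 5908.7 eV = 9.467 × 10^-16 J

λ = h/√(2mKE)
λ = (6.626 × 10^-34 J·s) / √(2 × 1.67 × 10^-27 kg × 9.467 × 10^-16 J)
λ = 3.73 × 10^-13 m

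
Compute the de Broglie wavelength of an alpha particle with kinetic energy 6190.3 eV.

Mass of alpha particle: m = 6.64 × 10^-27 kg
1.83 × 10^-13 m

Using λ = h/√(2mKE):

First convert KE to Joules: KE = 6190.3 eV = 9.918 × 10^-16 J

λ = h/√(2mKE)
λ = (6.626 × 10^-34 J·s) / √(2 × 6.64 × 10^-27 kg × 9.918 × 10^-16 J)
λ = 1.83 × 10^-13 m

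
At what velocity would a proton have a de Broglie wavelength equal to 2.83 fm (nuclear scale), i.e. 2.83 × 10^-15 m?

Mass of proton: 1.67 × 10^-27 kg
1.40 × 10^8 m/s

From λ = h/(mv), solve for v:

v = h/(mλ)
v = (6.626 × 10^-34 J·s) / (1.67 × 10^-27 kg × 2.83 × 10^-15 m)
v = 1.40 × 10^8 m/s

Note: This velocity is 46.8% of the speed of light, so relativistic corrections would be needed for a more accurate calculation.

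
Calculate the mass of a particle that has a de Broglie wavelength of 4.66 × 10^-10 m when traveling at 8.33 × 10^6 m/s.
1.71 × 10^-31 kg

From the de Broglie relation λ = h/(mv), we solve for m:

m = h/(λv)
m = (6.626 × 10^-34 J·s) / (4.66 × 10^-10 m × 8.33 × 10^6 m/s)
m = 1.71 × 10^-31 kg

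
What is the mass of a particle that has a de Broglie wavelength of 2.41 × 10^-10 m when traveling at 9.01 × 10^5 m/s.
3.05 × 10^-30 kg

From the de Broglie relation λ = h/(mv), we solve for m:

m = h/(λv)
m = (6.626 × 10^-34 J·s) / (2.41 × 10^-10 m × 9.01 × 10^5 m/s)
m = 3.05 × 10^-30 kg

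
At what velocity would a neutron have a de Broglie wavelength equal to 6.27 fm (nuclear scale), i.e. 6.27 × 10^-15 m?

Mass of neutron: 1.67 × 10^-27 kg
6.33 × 10^7 m/s

From λ = h/(mv), solve for v:

v = h/(mλ)
v = (6.626 × 10^-34 J·s) / (1.67 × 10^-27 kg × 6.27 × 10^-15 m)
v = 6.33 × 10^7 m/s

Note: This velocity is 21.1% of the speed of light, so relativistic corrections would be needed for a more accurate calculation.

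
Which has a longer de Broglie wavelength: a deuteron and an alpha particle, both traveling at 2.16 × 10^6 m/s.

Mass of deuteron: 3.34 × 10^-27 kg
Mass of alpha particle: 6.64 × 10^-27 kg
The deuteron has the longer wavelength.

Using λ = h/(mv), since both particles have the same velocity, the wavelength depends only on mass.

For deuteron: λ₁ = h/(m₁v) = 9.18 × 10^-14 m
For alpha particle: λ₂ = h/(m₂v) = 4.62 × 10^-14 m

Since λ ∝ 1/m at constant velocity, the lighter particle has the longer wavelength.

The deuteron has the longer de Broglie wavelength.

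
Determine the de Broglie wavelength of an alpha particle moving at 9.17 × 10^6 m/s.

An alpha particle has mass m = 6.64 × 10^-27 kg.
1.09 × 10^-14 m

Using the de Broglie relation λ = h/(mv):

λ = h/(mv)
λ = (6.626 × 10^-34 J·s) / (6.64 × 10^-27 kg × 9.17 × 10^6 m/s)
λ = 1.09 × 10^-14 m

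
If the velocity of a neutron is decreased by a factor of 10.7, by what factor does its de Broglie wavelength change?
The wavelength increases by a factor of 10.7.

From λ = h/(mv), the wavelength is inversely proportional to velocity:

λ ∝ 1/v

If v → v/10.7, then λ → 10.7λ

When velocity is decreased by a factor of 10.7, the wavelength increases by a factor of 10.7.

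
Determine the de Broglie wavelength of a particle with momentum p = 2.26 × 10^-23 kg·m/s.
2.93 × 10^-11 m

Using the de Broglie relation λ = h/p:

λ = h/p
λ = (6.626 × 10^-34 J·s) / (2.26 × 10^-23 kg·m/s)
λ = 2.93 × 10^-11 m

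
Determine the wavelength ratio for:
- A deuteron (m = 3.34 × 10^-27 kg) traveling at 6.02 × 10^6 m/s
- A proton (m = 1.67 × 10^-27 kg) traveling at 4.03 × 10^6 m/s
λ₁/λ₂ = 0.335

Using λ = h/(mv):

λ₁ = h/(m₁v₁) = 3.30 × 10^-14 m
λ₂ = h/(m₂v₂) = 9.85 × 10^-14 m

Ratio λ₁/λ₂ = (m₂v₂)/(m₁v₁)
         = (1.67 × 10^-27 kg × 4.03 × 10^6 m/s) / (3.34 × 10^-27 kg × 6.02 × 10^6 m/s)
         = 0.335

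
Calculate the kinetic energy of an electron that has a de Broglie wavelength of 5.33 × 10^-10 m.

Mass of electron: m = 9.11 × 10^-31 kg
8.48 × 10^-19 J (or 5.29 eV)

From λ = h/√(2mKE), we solve for KE:

λ² = h²/(2mKE)
KE = h²/(2mλ²)
KE = (6.626 × 10^-34 J·s)² / (2 × 9.11 × 10^-31 kg × (5.33 × 10^-10 m)²)
KE = 8.48 × 10^-19 J
KE = 5.29 eV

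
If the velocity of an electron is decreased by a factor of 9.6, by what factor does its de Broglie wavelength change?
The wavelength increases by a factor of 9.6.

From λ = h/(mv), the wavelength is inversely proportional to velocity:

λ ∝ 1/v

If v → v/9.6, then λ → 9.6λ

When velocity is decreased by a factor of 9.6, the wavelength increases by a factor of 9.6.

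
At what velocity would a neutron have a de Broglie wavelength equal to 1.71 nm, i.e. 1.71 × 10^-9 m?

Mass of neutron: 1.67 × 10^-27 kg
2.32 × 10^2 m/s

From λ = h/(mv), solve for v:

v = h/(mλ)
v = (6.626 × 10^-34 J·s) / (1.67 × 10^-27 kg × 1.71 × 10^-9 m)
v = 2.32 × 10^2 m/s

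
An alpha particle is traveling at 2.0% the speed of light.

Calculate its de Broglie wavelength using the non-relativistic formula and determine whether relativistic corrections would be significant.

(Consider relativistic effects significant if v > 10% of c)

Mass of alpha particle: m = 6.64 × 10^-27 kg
No, relativistic corrections are not needed.

Using the non-relativistic de Broglie formula λ = h/(mv):

v = 2.0% × c = 5.996 × 10^6 m/s

λ = h/(mv)
λ = (6.626 × 10^-34 J·s) / (6.64 × 10^-27 kg × 5.996 × 10^6 m/s)
λ = 1.66 × 10^-14 m

Since v = 2.0% of c < 10% of c, relativistic corrections are NOT significant and this non-relativistic result is a good approximation.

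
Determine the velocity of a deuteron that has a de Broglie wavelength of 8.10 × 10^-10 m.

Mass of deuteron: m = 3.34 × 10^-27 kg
2.45 × 10^2 m/s

From the de Broglie relation λ = h/(mv), we solve for v:

v = h/(mλ)
v = (6.626 × 10^-34 J·s) / (3.34 × 10^-27 kg × 8.10 × 10^-10 m)
v = 2.45 × 10^2 m/s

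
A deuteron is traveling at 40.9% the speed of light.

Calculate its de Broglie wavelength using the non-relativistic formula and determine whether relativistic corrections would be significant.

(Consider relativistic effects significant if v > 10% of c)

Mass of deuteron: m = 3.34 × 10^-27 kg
Yes, relativistic corrections are needed.

Using the non-relativistic de Broglie formula λ = h/(mv):

v = 40.9% × c = 1.226 × 10^8 m/s

λ = h/(mv)
λ = (6.626 × 10^-34 J·s) / (3.34 × 10^-27 kg × 1.226 × 10^8 m/s)
λ = 1.62 × 10^-15 m

Since v = 40.9% of c > 10% of c, relativistic corrections ARE significant and the actual wavelength would differ from this non-relativistic estimate.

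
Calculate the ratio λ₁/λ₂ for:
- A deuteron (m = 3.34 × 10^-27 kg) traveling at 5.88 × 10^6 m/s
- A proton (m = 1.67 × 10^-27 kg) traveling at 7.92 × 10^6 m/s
λ₁/λ₂ = 0.673

Using λ = h/(mv):

λ₁ = h/(m₁v₁) = 3.37 × 10^-14 m
λ₂ = h/(m₂v₂) = 5.01 × 10^-14 m

Ratio λ₁/λ₂ = (m₂v₂)/(m₁v₁)
         = (1.67 × 10^-27 kg × 7.92 × 10^6 m/s) / (3.34 × 10^-27 kg × 5.88 × 10^6 m/s)
         = 0.673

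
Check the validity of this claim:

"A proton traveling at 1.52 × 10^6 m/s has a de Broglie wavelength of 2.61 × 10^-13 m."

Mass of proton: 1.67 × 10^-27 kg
True

The claim is correct.

Using λ = h/(mv):
λ = (6.626 × 10^-34 J·s) / (1.67 × 10^-27 kg × 1.52 × 10^6 m/s)
λ = 2.61 × 10^-13 m

This matches the claimed value.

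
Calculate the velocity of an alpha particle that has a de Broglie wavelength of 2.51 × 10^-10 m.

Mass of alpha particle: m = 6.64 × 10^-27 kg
3.98 × 10^2 m/s

From the de Broglie relation λ = h/(mv), we solve for v:

v = h/(mλ)
v = (6.626 × 10^-34 J·s) / (6.64 × 10^-27 kg × 2.51 × 10^-10 m)
v = 3.98 × 10^2 m/s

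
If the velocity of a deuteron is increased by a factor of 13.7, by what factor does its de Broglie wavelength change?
The wavelength decreases by a factor of 13.7.

From λ = h/(mv), the wavelength is inversely proportional to velocity:

λ ∝ 1/v

If v → 13.7v, then λ → λ/13.7

When velocity is increased by a factor of 13.7, the wavelength decreases by a factor of 13.7.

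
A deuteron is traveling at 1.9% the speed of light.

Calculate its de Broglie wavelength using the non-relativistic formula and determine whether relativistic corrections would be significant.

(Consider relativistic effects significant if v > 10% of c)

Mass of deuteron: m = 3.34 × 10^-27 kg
No, relativistic corrections are not needed.

Using the non-relativistic de Broglie formula λ = h/(mv):

v = 1.9% × c = 5.696 × 10^6 m/s

λ = h/(mv)
λ = (6.626 × 10^-34 J·s) / (3.34 × 10^-27 kg × 5.696 × 10^6 m/s)
λ = 3.48 × 10^-14 m

Since v = 1.9% of c < 10% of c, relativistic corrections are NOT significant and this non-relativistic result is a good approximation.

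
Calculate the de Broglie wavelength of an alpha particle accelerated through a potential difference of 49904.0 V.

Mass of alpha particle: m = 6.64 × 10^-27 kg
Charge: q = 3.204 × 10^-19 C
4.55 × 10^-14 m

When a particle is accelerated through voltage V, it gains kinetic energy KE = qV.

The de Broglie wavelength is then λ = h/√(2mqV):

λ = h/√(2mqV)
λ = (6.626 × 10^-34 J·s) / √(2 × 6.64 × 10^-27 kg × 3.204 × 10^-19 C × 49904.0 V)
λ = 4.55 × 10^-14 m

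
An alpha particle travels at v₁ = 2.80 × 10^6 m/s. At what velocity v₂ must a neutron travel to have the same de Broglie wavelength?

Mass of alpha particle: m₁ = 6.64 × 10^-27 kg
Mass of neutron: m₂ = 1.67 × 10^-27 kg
v₂ = 1.11 × 10^7 m/s

For equal de Broglie wavelengths: λ₁ = λ₂

h/(m₁v₁) = h/(m₂v₂)
m₁v₁ = m₂v₂
v₂ = v₁ · (m₁/m₂)

v₂ = 2.80 × 10^6 m/s × (6.64 × 10^-27 kg / 1.67 × 10^-27 kg)
v₂ = 1.11 × 10^7 m/s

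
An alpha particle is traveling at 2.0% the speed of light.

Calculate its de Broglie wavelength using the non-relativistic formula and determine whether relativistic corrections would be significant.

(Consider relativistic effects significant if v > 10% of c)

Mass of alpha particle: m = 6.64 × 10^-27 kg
No, relativistic corrections are not needed.

Using the non-relativistic de Broglie formula λ = h/(mv):

v = 2.0% × c = 5.996 × 10^6 m/s

λ = h/(mv)
λ = (6.626 × 10^-34 J·s) / (6.64 × 10^-27 kg × 5.996 × 10^6 m/s)
λ = 1.66 × 10^-14 m

Since v = 2.0% of c < 10% of c, relativistic corrections are NOT significant and this non-relativistic result is a good approximation.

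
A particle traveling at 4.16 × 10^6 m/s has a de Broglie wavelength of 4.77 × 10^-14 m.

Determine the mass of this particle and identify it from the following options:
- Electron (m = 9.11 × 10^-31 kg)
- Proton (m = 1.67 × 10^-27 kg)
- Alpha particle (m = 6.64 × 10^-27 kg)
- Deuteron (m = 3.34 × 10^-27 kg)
The particle is a deuteron.

From λ = h/(mv), solve for mass:

m = h/(λv)
m = (6.626 × 10^-34 J·s) / (4.77 × 10^-14 m × 4.16 × 10^6 m/s)
m = 3.34 × 10^-27 kg

Comparing with the listed masses, this is closest to a deuteron.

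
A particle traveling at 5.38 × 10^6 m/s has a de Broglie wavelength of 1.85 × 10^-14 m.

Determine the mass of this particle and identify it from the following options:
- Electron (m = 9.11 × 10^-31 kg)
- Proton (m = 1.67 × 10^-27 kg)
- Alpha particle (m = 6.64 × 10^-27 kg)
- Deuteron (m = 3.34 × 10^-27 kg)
The particle is an alpha particle.

From λ = h/(mv), solve for mass:

m = h/(λv)
m = (6.626 × 10^-34 J·s) / (1.85 × 10^-14 m × 5.38 × 10^6 m/s)
m = 6.66 × 10^-27 kg

Comparing with the listed masses, this is closest to an alpha particle.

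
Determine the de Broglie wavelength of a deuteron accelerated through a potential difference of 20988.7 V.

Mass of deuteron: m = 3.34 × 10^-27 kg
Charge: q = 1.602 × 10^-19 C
1.40 × 10^-13 m

When a particle is accelerated through voltage V, it gains kinetic energy KE = qV.

The de Broglie wavelength is then λ = h/√(2mqV):

λ = h/√(2mqV)
λ = (6.626 × 10^-34 J·s) / √(2 × 3.34 × 10^-27 kg × 1.602 × 10^-19 C × 20988.7 V)
λ = 1.40 × 10^-13 m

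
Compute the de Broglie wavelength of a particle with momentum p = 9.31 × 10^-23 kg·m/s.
7.12 × 10^-12 m

Using the de Broglie relation λ = h/p:

λ = h/p
λ = (6.626 × 10^-34 J·s) / (9.31 × 10^-23 kg·m/s)
λ = 7.12 × 10^-12 m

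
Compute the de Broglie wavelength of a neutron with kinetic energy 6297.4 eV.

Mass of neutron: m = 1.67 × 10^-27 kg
3.61 × 10^-13 m

Using λ = h/√(2mKE):

First convert KE to Joules: KE = 6297.4 eV = 1.009 × 10^-15 J

λ = h/√(2mKE)
λ = (6.626 × 10^-34 J·s) / √(2 × 1.67 × 10^-27 kg × 1.009 × 10^-15 J)
λ = 3.61 × 10^-13 m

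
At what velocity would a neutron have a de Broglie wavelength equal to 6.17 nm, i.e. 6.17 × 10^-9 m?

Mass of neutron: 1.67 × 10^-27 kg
6.43 × 10^1 m/s

From λ = h/(mv), solve for v:

v = h/(mλ)
v = (6.626 × 10^-34 J·s) / (1.67 × 10^-27 kg × 6.17 × 10^-9 m)
v = 6.43 × 10^1 m/s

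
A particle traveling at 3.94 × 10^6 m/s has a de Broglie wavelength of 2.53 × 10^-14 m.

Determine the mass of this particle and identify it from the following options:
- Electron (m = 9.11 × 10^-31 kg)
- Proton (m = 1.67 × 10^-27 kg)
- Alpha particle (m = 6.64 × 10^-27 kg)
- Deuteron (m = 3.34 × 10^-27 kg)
The particle is an alpha particle.

From λ = h/(mv), solve for mass:

m = h/(λv)
m = (6.626 × 10^-34 J·s) / (2.53 × 10^-14 m × 3.94 × 10^6 m/s)
m = 6.65 × 10^-27 kg

Comparing with the listed masses, this is closest to an alpha particle.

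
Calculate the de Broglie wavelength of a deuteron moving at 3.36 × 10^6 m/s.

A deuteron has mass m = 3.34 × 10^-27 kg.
5.90 × 10^-14 m

Using the de Broglie relation λ = h/(mv):

λ = h/(mv)
λ = (6.626 × 10^-34 J·s) / (3.34 × 10^-27 kg × 3.36 × 10^6 m/s)
λ = 5.90 × 10^-14 m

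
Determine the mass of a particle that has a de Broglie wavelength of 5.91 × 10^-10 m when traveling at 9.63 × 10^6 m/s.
1.16 × 10^-31 kg

From the de Broglie relation λ = h/(mv), we solve for m:

m = h/(λv)
m = (6.626 × 10^-34 J·s) / (5.91 × 10^-10 m × 9.63 × 10^6 m/s)
m = 1.16 × 10^-31 kg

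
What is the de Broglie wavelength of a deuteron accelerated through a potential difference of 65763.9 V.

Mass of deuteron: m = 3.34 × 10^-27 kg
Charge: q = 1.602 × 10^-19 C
7.90 × 10^-14 m

When a particle is accelerated through voltage V, it gains kinetic energy KE = qV.

The de Broglie wavelength is then λ = h/√(2mqV):

λ = h/√(2mqV)
λ = (6.626 × 10^-34 J·s) / √(2 × 3.34 × 10^-27 kg × 1.602 × 10^-19 C × 65763.9 V)
λ = 7.90 × 10^-14 m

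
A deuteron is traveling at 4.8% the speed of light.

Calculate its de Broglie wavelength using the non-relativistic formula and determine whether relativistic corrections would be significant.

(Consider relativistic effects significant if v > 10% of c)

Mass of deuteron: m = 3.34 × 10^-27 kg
No, relativistic corrections are not needed.

Using the non-relativistic de Broglie formula λ = h/(mv):

v = 4.8% × c = 1.439 × 10^7 m/s

λ = h/(mv)
λ = (6.626 × 10^-34 J·s) / (3.34 × 10^-27 kg × 1.439 × 10^7 m/s)
λ = 1.38 × 10^-14 m

Since v = 4.8% of c < 10% of c, relativistic corrections are NOT significant and this non-relativistic result is a good approximation.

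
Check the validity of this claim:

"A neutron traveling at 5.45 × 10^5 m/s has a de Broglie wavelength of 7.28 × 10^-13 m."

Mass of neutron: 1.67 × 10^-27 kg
True

The claim is correct.

Using λ = h/(mv):
λ = (6.626 × 10^-34 J·s) / (1.67 × 10^-27 kg × 5.45 × 10^5 m/s)
λ = 7.28 × 10^-13 m

This matches the claimed value.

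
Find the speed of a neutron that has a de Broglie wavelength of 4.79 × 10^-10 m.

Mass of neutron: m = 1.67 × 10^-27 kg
8.28 × 10^2 m/s

From the de Broglie relation λ = h/(mv), we solve for v:

v = h/(mλ)
v = (6.626 × 10^-34 J·s) / (1.67 × 10^-27 kg × 4.79 × 10^-10 m)
v = 8.28 × 10^2 m/s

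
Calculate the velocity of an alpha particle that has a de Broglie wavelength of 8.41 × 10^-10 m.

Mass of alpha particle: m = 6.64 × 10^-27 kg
1.19 × 10^2 m/s

From the de Broglie relation λ = h/(mv), we solve for v:

v = h/(mλ)
v = (6.626 × 10^-34 J·s) / (6.64 × 10^-27 kg × 8.41 × 10^-10 m)
v = 1.19 × 10^2 m/s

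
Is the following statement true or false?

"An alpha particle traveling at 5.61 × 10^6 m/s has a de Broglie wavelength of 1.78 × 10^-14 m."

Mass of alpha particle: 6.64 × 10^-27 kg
True

The claim is correct.

Using λ = h/(mv):
λ = (6.626 × 10^-34 J·s) / (6.64 × 10^-27 kg × 5.61 × 10^6 m/s)
λ = 1.78 × 10^-14 m

This matches the claimed value.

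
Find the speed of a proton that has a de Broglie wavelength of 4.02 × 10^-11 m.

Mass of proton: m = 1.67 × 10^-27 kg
9.87 × 10^3 m/s

From the de Broglie relation λ = h/(mv), we solve for v:

v = h/(mλ)
v = (6.626 × 10^-34 J·s) / (1.67 × 10^-27 kg × 4.02 × 10^-11 m)
v = 9.87 × 10^3 m/s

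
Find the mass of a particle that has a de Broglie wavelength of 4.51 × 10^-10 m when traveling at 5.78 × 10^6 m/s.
2.54 × 10^-31 kg

From the de Broglie relation λ = h/(mv), we solve for m:

m = h/(λv)
m = (6.626 × 10^-34 J·s) / (4.51 × 10^-10 m × 5.78 × 10^6 m/s)
m = 2.54 × 10^-31 kg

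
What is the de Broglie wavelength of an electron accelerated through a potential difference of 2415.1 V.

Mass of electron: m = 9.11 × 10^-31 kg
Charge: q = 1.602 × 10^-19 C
2.50 × 10^-11 m

When a particle is accelerated through voltage V, it gains kinetic energy KE = qV.

The de Broglie wavelength is then λ = h/√(2mqV):

λ = h/√(2mqV)
λ = (6.626 × 10^-34 J·s) / √(2 × 9.11 × 10^-31 kg × 1.602 × 10^-19 C × 2415.1 V)
λ = 2.50 × 10^-11 m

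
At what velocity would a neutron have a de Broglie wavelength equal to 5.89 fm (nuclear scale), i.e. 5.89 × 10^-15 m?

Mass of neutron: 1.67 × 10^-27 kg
6.74 × 10^7 m/s

From λ = h/(mv), solve for v:

v = h/(mλ)
v = (6.626 × 10^-34 J·s) / (1.67 × 10^-27 kg × 5.89 × 10^-15 m)
v = 6.74 × 10^7 m/s

Note: This velocity is 22.5% of the speed of light, so relativistic corrections would be needed for a more accurate calculation.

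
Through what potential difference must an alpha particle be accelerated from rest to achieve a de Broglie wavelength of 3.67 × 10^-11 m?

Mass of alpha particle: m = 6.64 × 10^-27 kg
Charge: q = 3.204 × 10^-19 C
7.66 × 10^-2 V

From λ = h/√(2mqV), we solve for V:

λ² = h²/(2mqV)
V = h²/(2mqλ²)
V = (6.626 × 10^-34 J·s)² / (2 × 6.64 × 10^-27 kg × 3.204 × 10^-19 C × (3.67 × 10^-11 m)²)
V = 7.66 × 10^-2 V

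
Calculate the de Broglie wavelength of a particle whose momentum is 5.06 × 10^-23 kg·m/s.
1.31 × 10^-11 m

Using the de Broglie relation λ = h/p:

λ = h/p
λ = (6.626 × 10^-34 J·s) / (5.06 × 10^-23 kg·m/s)
λ = 1.31 × 10^-11 m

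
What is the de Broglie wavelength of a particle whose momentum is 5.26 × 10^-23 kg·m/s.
1.26 × 10^-11 m

Using the de Broglie relation λ = h/p:

λ = h/p
λ = (6.626 × 10^-34 J·s) / (5.26 × 10^-23 kg·m/s)
λ = 1.26 × 10^-11 m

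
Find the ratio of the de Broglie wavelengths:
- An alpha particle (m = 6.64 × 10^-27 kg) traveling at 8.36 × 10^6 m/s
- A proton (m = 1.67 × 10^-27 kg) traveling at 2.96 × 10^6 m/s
λ₁/λ₂ = 0.0890

Using λ = h/(mv):

λ₁ = h/(m₁v₁) = 1.19 × 10^-14 m
λ₂ = h/(m₂v₂) = 1.34 × 10^-13 m

Ratio λ₁/λ₂ = (m₂v₂)/(m₁v₁)
         = (1.67 × 10^-27 kg × 2.96 × 10^6 m/s) / (6.64 × 10^-27 kg × 8.36 × 10^6 m/s)
         = 0.0890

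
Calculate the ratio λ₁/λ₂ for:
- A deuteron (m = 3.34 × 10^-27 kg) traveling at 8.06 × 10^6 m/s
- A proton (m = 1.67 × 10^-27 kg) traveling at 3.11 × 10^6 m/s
λ₁/λ₂ = 0.193

Using λ = h/(mv):

λ₁ = h/(m₁v₁) = 2.46 × 10^-14 m
λ₂ = h/(m₂v₂) = 1.28 × 10^-13 m

Ratio λ₁/λ₂ = (m₂v₂)/(m₁v₁)
         = (1.67 × 10^-27 kg × 3.11 × 10^6 m/s) / (3.34 × 10^-27 kg × 8.06 × 10^6 m/s)
         = 0.193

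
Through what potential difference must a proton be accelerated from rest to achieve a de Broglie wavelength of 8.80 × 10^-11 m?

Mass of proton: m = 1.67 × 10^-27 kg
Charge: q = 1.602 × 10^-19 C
1.06 × 10^-1 V

From λ = h/√(2mqV), we solve for V:

λ² = h²/(2mqV)
V = h²/(2mqλ²)
V = (6.626 × 10^-34 J·s)² / (2 × 1.67 × 10^-27 kg × 1.602 × 10^-19 C × (8.80 × 10^-11 m)²)
V = 1.06 × 10^-1 V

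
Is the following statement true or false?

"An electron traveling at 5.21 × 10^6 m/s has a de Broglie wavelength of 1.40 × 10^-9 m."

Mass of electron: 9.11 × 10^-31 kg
False

The claim is incorrect.

Using λ = h/(mv):
λ = (6.626 × 10^-34 J·s) / (9.11 × 10^-31 kg × 5.21 × 10^6 m/s)
λ = 1.40 × 10^-10 m

The actual wavelength differs from the claimed 1.40 × 10^-9 m.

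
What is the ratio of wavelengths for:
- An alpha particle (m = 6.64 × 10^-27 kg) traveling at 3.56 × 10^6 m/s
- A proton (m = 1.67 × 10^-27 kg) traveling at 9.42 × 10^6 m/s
λ₁/λ₂ = 0.666

Using λ = h/(mv):

λ₁ = h/(m₁v₁) = 2.80 × 10^-14 m
λ₂ = h/(m₂v₂) = 4.21 × 10^-14 m

Ratio λ₁/λ₂ = (m₂v₂)/(m₁v₁)
         = (1.67 × 10^-27 kg × 9.42 × 10^6 m/s) / (6.64 × 10^-27 kg × 3.56 × 10^6 m/s)
         = 0.666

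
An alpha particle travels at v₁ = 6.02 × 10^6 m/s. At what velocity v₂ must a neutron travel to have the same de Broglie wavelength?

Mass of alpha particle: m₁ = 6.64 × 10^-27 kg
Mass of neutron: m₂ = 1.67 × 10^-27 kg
v₂ = 2.39 × 10^7 m/s

For equal de Broglie wavelengths: λ₁ = λ₂

h/(m₁v₁) = h/(m₂v₂)
m₁v₁ = m₂v₂
v₂ = v₁ · (m₁/m₂)

v₂ = 6.02 × 10^6 m/s × (6.64 × 10^-27 kg / 1.67 × 10^-27 kg)
v₂ = 2.39 × 10^7 m/s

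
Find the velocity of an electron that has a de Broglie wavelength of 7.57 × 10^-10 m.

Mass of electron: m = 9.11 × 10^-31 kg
9.61 × 10^5 m/s

From the de Broglie relation λ = h/(mv), we solve for v:

v = h/(mλ)
v = (6.626 × 10^-34 J·s) / (9.11 × 10^-31 kg × 7.57 × 10^-10 m)
v = 9.61 × 10^5 m/s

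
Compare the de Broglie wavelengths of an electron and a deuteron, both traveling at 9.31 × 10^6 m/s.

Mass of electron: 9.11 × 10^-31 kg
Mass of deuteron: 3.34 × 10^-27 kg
The electron has the longer wavelength.

Using λ = h/(mv), since both particles have the same velocity, the wavelength depends only on mass.

For electron: λ₁ = h/(m₁v) = 7.81 × 10^-11 m
For deuteron: λ₂ = h/(m₂v) = 2.13 × 10^-14 m

Since λ ∝ 1/m at constant velocity, the lighter particle has the longer wavelength.

The electron has the longer de Broglie wavelength.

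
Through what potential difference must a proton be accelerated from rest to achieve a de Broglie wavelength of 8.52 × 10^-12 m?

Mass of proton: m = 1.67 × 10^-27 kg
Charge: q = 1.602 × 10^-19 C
11.3 V

From λ = h/√(2mqV), we solve for V:

λ² = h²/(2mqV)
V = h²/(2mqλ²)
V = (6.626 × 10^-34 J·s)² / (2 × 1.67 × 10^-27 kg × 1.602 × 10^-19 C × (8.52 × 10^-12 m)²)
V = 11.3 V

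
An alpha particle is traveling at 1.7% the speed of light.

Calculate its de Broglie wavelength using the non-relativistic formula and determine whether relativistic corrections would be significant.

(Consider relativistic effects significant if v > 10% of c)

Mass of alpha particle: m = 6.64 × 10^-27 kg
No, relativistic corrections are not needed.

Using the non-relativistic de Broglie formula λ = h/(mv):

v = 1.7% × c = 5.096 × 10^6 m/s

λ = h/(mv)
λ = (6.626 × 10^-34 J·s) / (6.64 × 10^-27 kg × 5.096 × 10^6 m/s)
λ = 1.96 × 10^-14 m

Since v = 1.7% of c < 10% of c, relativistic corrections are NOT significant and this non-relativistic result is a good approximation.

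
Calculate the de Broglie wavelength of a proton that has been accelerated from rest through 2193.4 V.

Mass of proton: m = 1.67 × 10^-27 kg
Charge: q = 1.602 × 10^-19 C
6.12 × 10^-13 m

When a particle is accelerated through voltage V, it gains kinetic energy KE = qV.

The de Broglie wavelength is then λ = h/√(2mqV):

λ = h/√(2mqV)
λ = (6.626 × 10^-34 J·s) / √(2 × 1.67 × 10^-27 kg × 1.602 × 10^-19 C × 2193.4 V)
λ = 6.12 × 10^-13 m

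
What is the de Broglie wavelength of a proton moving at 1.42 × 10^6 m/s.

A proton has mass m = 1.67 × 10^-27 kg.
2.79 × 10^-13 m

Using the de Broglie relation λ = h/(mv):

λ = h/(mv)
λ = (6.626 × 10^-34 J·s) / (1.67 × 10^-27 kg × 1.42 × 10^6 m/s)
λ = 2.79 × 10^-13 m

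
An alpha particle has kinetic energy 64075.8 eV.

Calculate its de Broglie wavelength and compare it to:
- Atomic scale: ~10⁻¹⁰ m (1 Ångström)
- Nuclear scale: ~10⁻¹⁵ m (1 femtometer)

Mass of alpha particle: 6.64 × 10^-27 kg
λ = 5.67 × 10^-14 m, which is between nuclear and atomic scales.

Using λ = h/√(2mKE):

KE = 64075.8 eV = 1.027 × 10^-14 J

λ = h/√(2mKE)
λ = (6.626 × 10^-34 J·s) / √(2 × 6.64 × 10^-27 kg × 1.027 × 10^-14 J)
λ = 5.67 × 10^-14 m

Comparison:
- Atomic scale (10⁻¹⁰ m): λ is 0.00057× this size
- Nuclear scale (10⁻¹⁵ m): λ is 57× this size

The wavelength is between nuclear and atomic scales.

This wavelength is appropriate for probing atomic structure but too large for nuclear physics experiments.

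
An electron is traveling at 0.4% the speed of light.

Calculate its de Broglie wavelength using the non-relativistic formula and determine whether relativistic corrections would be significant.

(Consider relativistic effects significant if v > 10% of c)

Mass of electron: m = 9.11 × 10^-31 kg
No, relativistic corrections are not needed.

Using the non-relativistic de Broglie formula λ = h/(mv):

v = 0.4% × c = 1.199 × 10^6 m/s

λ = h/(mv)
λ = (6.626 × 10^-34 J·s) / (9.11 × 10^-31 kg × 1.199 × 10^6 m/s)
λ = 6.07 × 10^-10 m

Since v = 0.4% of c < 10% of c, relativistic corrections are NOT significant and this non-relativistic result is a good approximation.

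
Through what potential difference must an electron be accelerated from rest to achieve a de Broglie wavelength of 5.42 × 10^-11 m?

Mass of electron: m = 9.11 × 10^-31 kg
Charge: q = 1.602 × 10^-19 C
512 V

From λ = h/√(2mqV), we solve for V:

λ² = h²/(2mqV)
V = h²/(2mqλ²)
V = (6.626 × 10^-34 J·s)² / (2 × 9.11 × 10^-31 kg × 1.602 × 10^-19 C × (5.42 × 10^-11 m)²)
V = 512 V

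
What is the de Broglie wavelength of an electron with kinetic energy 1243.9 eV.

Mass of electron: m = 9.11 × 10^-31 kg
3.48 × 10^-11 m

Using λ = h/√(2mKE):

First convert KE to Joules: KE = 1243.9 eV = 1.993 × 10^-16 J

λ = h/√(2mKE)
λ = (6.626 × 10^-34 J·s) / √(2 × 9.11 × 10^-31 kg × 1.993 × 10^-16 J)
λ = 3.48 × 10^-11 m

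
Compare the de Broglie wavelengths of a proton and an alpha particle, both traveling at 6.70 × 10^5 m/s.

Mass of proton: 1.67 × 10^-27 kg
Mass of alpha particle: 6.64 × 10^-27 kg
The proton has the longer wavelength.

Using λ = h/(mv), since both particles have the same velocity, the wavelength depends only on mass.

For proton: λ₁ = h/(m₁v) = 5.92 × 10^-13 m
For alpha particle: λ₂ = h/(m₂v) = 1.49 × 10^-13 m

Since λ ∝ 1/m at constant velocity, the lighter particle has the longer wavelength.

The proton has the longer de Broglie wavelength.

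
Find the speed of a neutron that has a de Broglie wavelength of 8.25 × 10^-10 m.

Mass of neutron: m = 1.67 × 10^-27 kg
4.81 × 10^2 m/s

From the de Broglie relation λ = h/(mv), we solve for v:

v = h/(mλ)
v = (6.626 × 10^-34 J·s) / (1.67 × 10^-27 kg × 8.25 × 10^-10 m)
v = 4.81 × 10^2 m/s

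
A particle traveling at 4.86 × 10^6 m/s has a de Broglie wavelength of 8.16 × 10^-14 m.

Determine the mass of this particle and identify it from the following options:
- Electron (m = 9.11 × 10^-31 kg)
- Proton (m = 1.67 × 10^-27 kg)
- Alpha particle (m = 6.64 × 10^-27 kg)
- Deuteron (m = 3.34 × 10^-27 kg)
The particle is a proton.

From λ = h/(mv), solve for mass:

m = h/(λv)
m = (6.626 × 10^-34 J·s) / (8.16 × 10^-14 m × 4.86 × 10^6 m/s)
m = 1.67 × 10^-27 kg

Comparing with the listed masses, this is closest to a proton.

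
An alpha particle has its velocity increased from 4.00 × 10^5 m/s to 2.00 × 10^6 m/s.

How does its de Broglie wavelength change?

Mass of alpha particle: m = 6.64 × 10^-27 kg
The wavelength decreases by a factor of 5.

Using λ = h/(mv):

Initial wavelength: λ₁ = h/(mv₁) = 2.49 × 10^-13 m
Final wavelength: λ₂ = h/(mv₂) = 4.99 × 10^-14 m

Since λ ∝ 1/v, when velocity increases by a factor of 5, the wavelength decreases by a factor of 5.

λ₂/λ₁ = v₁/v₂ = 1/5

The wavelength decreases by a factor of 5.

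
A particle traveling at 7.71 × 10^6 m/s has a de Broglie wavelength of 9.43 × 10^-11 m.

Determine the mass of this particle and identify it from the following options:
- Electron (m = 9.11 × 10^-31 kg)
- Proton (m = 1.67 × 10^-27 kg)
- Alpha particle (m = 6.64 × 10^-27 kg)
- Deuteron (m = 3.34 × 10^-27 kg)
The particle is an electron.

From λ = h/(mv), solve for mass:

m = h/(λv)
m = (6.626 × 10^-34 J·s) / (9.43 × 10^-11 m × 7.71 × 10^6 m/s)
m = 9.11 × 10^-31 kg

Comparing with the listed masses, this is closest to an electron.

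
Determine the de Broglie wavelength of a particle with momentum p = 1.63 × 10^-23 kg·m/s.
4.07 × 10^-11 m

Using the de Broglie relation λ = h/p:

λ = h/p
λ = (6.626 × 10^-34 J·s) / (1.63 × 10^-23 kg·m/s)
λ = 4.07 × 10^-11 m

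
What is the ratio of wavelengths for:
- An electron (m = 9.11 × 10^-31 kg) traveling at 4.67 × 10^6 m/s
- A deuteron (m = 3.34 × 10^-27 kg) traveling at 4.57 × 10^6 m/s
λ₁/λ₂ = 3.59 × 10^3

Using λ = h/(mv):

λ₁ = h/(m₁v₁) = 1.56 × 10^-10 m
λ₂ = h/(m₂v₂) = 4.34 × 10^-14 m

Ratio λ₁/λ₂ = (m₂v₂)/(m₁v₁)
         = (3.34 × 10^-27 kg × 4.57 × 10^6 m/s) / (9.11 × 10^-31 kg × 4.67 × 10^6 m/s)
         = 3.59 × 10^3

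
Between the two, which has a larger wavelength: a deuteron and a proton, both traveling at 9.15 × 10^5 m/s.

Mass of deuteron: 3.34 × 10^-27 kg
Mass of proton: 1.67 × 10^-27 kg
The proton has the longer wavelength.

Using λ = h/(mv), since both particles have the same velocity, the wavelength depends only on mass.

For deuteron: λ₁ = h/(m₁v) = 2.17 × 10^-13 m
For proton: λ₂ = h/(m₂v) = 4.34 × 10^-13 m

Since λ ∝ 1/m at constant velocity, the lighter particle has the longer wavelength.

The proton has the longer de Broglie wavelength.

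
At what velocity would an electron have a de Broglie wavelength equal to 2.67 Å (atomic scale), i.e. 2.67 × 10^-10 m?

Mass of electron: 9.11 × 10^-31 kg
2.72 × 10^6 m/s

From λ = h/(mv), solve for v:

v = h/(mλ)
v = (6.626 × 10^-34 J·s) / (9.11 × 10^-31 kg × 2.67 × 10^-10 m)
v = 2.72 × 10^6 m/s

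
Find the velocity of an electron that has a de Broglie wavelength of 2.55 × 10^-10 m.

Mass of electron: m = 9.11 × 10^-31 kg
2.85 × 10^6 m/s

From the de Broglie relation λ = h/(mv), we solve for v:

v = h/(mλ)
v = (6.626 × 10^-34 J·s) / (9.11 × 10^-31 kg × 2.55 × 10^-10 m)
v = 2.85 × 10^6 m/s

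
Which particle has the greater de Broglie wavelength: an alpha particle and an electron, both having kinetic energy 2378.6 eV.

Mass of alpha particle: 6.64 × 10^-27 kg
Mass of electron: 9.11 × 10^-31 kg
The electron has the longer wavelength.

Using λ = h/√(2mKE):

For alpha particle: λ₁ = h/√(2m₁KE) = 2.95 × 10^-13 m
For electron: λ₂ = h/√(2m₂KE) = 2.51 × 10^-11 m

Since λ ∝ 1/√m at constant kinetic energy, the lighter particle has the longer wavelength.

The electron has the longer de Broglie wavelength.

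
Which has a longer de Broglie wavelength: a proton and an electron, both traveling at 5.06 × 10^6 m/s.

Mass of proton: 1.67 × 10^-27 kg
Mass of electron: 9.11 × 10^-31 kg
The electron has the longer wavelength.

Using λ = h/(mv), since both particles have the same velocity, the wavelength depends only on mass.

For proton: λ₁ = h/(m₁v) = 7.84 × 10^-14 m
For electron: λ₂ = h/(m₂v) = 1.44 × 10^-10 m

Since λ ∝ 1/m at constant velocity, the lighter particle has the longer wavelength.

The electron has the longer de Broglie wavelength.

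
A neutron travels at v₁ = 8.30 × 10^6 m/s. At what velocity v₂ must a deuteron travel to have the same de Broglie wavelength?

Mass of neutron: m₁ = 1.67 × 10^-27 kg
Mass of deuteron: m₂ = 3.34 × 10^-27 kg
v₂ = 4.15 × 10^6 m/s

For equal de Broglie wavelengths: λ₁ = λ₂

h/(m₁v₁) = h/(m₂v₂)
m₁v₁ = m₂v₂
v₂ = v₁ · (m₁/m₂)

v₂ = 8.30 × 10^6 m/s × (1.67 × 10^-27 kg / 3.34 × 10^-27 kg)
v₂ = 4.15 × 10^6 m/s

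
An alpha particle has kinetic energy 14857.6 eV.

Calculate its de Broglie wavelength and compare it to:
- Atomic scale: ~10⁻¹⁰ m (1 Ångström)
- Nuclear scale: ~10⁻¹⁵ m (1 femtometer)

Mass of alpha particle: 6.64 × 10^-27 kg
λ = 1.18 × 10^-13 m, which is between nuclear and atomic scales.

Using λ = h/√(2mKE):

KE = 14857.6 eV = 2.380 × 10^-15 J

λ = h/√(2mKE)
λ = (6.626 × 10^-34 J·s) / √(2 × 6.64 × 10^-27 kg × 2.380 × 10^-15 J)
λ = 1.18 × 10^-13 m

Comparison:
- Atomic scale (10⁻¹⁰ m): λ is 0.0012× this size
- Nuclear scale (10⁻¹⁵ m): λ is 1.2e+02× this size

The wavelength is between nuclear and atomic scales.

This wavelength is appropriate for probing atomic structure but too large for nuclear physics experiments.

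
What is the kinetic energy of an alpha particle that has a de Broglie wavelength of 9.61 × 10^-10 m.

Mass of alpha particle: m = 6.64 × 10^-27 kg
3.58 × 10^-23 J (or 2.23 × 10^-4 eV)

From λ = h/√(2mKE), we solve for KE:

λ² = h²/(2mKE)
KE = h²/(2mλ²)
KE = (6.626 × 10^-34 J·s)² / (2 × 6.64 × 10^-27 kg × (9.61 × 10^-10 m)²)
KE = 3.58 × 10^-23 J
KE = 2.23 × 10^-4 eV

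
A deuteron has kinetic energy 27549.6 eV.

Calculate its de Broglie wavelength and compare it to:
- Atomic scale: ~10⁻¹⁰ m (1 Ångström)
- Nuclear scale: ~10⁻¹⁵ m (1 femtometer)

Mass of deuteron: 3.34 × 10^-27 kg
λ = 1.22 × 10^-13 m, which is between nuclear and atomic scales.

Using λ = h/√(2mKE):

KE = 27549.6 eV = 4.414 × 10^-15 J

λ = h/√(2mKE)
λ = (6.626 × 10^-34 J·s) / √(2 × 3.34 × 10^-27 kg × 4.414 × 10^-15 J)
λ = 1.22 × 10^-13 m

Comparison:
- Atomic scale (10⁻¹⁰ m): λ is 0.0012× this size
- Nuclear scale (10⁻¹⁵ m): λ is 1.2e+02× this size

The wavelength is between nuclear and atomic scales.

This wavelength is appropriate for probing atomic structure but too large for nuclear physics experiments.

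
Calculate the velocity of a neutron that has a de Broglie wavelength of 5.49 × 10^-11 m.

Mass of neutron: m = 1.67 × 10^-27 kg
7.23 × 10^3 m/s

From the de Broglie relation λ = h/(mv), we solve for v:

v = h/(mλ)
v = (6.626 × 10^-34 J·s) / (1.67 × 10^-27 kg × 5.49 × 10^-11 m)
v = 7.23 × 10^3 m/s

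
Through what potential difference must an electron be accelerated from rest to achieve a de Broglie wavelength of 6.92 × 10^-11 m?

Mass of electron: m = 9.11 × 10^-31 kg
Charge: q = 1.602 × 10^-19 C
314 V

From λ = h/√(2mqV), we solve for V:

λ² = h²/(2mqV)
V = h²/(2mqλ²)
V = (6.626 × 10^-34 J·s)² / (2 × 9.11 × 10^-31 kg × 1.602 × 10^-19 C × (6.92 × 10^-11 m)²)
V = 314 V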